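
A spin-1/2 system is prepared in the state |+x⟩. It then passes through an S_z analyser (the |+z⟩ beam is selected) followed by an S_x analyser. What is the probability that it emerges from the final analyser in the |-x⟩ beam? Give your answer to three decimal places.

0.250

First analyser (S_z): from |+x⟩, P(|+z⟩) = 1/2.
After stage 1 the state is |+z⟩; P(|-x⟩) = |⟨-x|+z⟩|² = 1/2.
Joint probability = 1/2 × 1/2 = 0.250.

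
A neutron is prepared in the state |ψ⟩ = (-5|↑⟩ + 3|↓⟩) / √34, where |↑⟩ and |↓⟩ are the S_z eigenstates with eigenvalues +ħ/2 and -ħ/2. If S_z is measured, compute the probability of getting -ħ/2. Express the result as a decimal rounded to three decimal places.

0.265

The -ħ/2 outcome corresponds to |↓⟩. Its amplitude in |ψ⟩ is 3/√34.
P = |3|² / 34 = 9/34.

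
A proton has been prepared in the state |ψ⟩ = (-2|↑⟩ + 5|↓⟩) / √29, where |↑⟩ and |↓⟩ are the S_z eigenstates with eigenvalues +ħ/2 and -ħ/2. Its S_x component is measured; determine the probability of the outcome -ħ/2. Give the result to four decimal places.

|-x⟩ = (|↑⟩ - |↓⟩)/√2, so ⟨-x|ψ⟩ = (-7) / (√2·√29).
P = |-7|² / 58 = 49/58.

0.8448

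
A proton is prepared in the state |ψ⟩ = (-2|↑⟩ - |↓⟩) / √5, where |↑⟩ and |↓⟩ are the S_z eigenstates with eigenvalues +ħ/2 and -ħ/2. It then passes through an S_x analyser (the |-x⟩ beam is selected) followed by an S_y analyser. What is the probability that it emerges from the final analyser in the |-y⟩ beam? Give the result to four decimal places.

First analyser (S_x): P(|-x⟩) = |⟨-x|ψ⟩|² = 1/10.
After stage 1 the state is |-x⟩; P(|-y⟩) = |⟨-y|-x⟩|² = 1/2.
Joint probability = 1/10 × 1/2 = 0.0500.

0.0500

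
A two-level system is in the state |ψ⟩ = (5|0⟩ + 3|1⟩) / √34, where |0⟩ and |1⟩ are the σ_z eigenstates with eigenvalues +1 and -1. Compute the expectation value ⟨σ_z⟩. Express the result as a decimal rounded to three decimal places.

⟨σ_z⟩ = |a|² - |b|² divided by |a|²+|b|², with a, b the |0⟩, |1⟩ amplitudes.
= (25 - 9)/34 = 16/34.

0.471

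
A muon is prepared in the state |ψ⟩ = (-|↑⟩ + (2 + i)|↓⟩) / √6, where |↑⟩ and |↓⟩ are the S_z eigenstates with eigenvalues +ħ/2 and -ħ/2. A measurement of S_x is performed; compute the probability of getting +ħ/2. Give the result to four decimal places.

0.1667

|+x⟩ = (|↑⟩ + |↓⟩)/√2, so ⟨+x|ψ⟩ = (1 + i) / (√2·√6).
P = |1 + i|² / 12 = 2/12.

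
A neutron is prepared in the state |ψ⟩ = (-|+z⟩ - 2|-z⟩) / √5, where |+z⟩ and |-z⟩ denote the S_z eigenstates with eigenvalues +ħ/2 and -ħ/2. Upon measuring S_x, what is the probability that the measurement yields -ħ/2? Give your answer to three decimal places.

0.100

|-x⟩ = (|+z⟩ - |-z⟩)/√2, so ⟨-x|ψ⟩ = (1) / (√2·√5).
P = |1|² / 10 = 1/10.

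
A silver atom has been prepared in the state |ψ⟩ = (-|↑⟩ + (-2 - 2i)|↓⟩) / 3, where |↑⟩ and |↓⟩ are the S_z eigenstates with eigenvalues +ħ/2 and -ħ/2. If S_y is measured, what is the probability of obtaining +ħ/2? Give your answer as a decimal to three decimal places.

|+y⟩ = (|↑⟩ + i|↓⟩)/√2, so ⟨+y|ψ⟩ = (-3 + 2i) / (√2·3).
P = |-3 + 2i|² / 18 = 13/18.

0.722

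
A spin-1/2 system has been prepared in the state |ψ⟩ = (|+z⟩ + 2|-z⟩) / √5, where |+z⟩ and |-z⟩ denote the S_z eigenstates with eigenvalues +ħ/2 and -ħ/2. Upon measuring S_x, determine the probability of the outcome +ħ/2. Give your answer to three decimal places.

0.900

|+x⟩ = (|+z⟩ + |-z⟩)/√2, so ⟨+x|ψ⟩ = (3) / (√2·√5).
P = |3|² / 10 = 9/10.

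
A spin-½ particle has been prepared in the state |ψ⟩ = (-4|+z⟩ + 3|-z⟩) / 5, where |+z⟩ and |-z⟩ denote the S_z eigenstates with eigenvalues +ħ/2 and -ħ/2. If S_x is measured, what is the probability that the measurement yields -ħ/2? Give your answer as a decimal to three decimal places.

|-x⟩ = (|+z⟩ - |-z⟩)/√2, so ⟨-x|ψ⟩ = (-7) / (√2·5).
P = |-7|² / 50 = 49/50.

0.980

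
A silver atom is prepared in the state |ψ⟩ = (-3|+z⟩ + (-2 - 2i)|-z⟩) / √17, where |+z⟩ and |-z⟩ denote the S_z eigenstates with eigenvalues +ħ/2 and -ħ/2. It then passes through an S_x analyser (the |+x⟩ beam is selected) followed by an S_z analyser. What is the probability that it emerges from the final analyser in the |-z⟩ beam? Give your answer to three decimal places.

0.426

First analyser (S_x): P(|+x⟩) = |⟨+x|ψ⟩|² = 29/34.
After stage 1 the state is |+x⟩; P(|-z⟩) = |⟨-z|+x⟩|² = 1/2.
Joint probability = 29/34 × 1/2 = 0.426.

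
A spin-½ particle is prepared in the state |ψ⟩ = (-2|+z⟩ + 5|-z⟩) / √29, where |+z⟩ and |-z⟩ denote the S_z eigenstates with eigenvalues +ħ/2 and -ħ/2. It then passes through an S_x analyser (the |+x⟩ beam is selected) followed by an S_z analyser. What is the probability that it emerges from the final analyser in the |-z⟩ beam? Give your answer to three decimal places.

First analyser (S_x): P(|+x⟩) = |⟨+x|ψ⟩|² = 9/58.
After stage 1 the state is |+x⟩; P(|-z⟩) = |⟨-z|+x⟩|² = 1/2.
Joint probability = 9/58 × 1/2 = 0.078.

0.078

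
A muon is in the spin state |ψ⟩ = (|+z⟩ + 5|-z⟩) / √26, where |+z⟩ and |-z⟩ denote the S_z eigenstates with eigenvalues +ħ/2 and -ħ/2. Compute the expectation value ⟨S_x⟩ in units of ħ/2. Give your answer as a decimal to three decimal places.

⟨σ_x⟩ = 2 Re(a* b)/(|a|²+|b|²) with a = 1, b = 5.
a* b = 5, so ⟨σ_x⟩ = 10/26.
⟨S_x⟩ = (ħ/2)·⟨σ_x⟩.

0.385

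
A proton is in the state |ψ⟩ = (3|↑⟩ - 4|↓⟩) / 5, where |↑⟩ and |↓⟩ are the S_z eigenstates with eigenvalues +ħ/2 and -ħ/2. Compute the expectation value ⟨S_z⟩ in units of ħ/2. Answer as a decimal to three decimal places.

-0.280

⟨σ_z⟩ = |a|² - |b|² divided by |a|²+|b|², with a, b the |↑⟩, |↓⟩ amplitudes.
= (9 - 16)/25 = -7/25.
⟨S_z⟩ = (ħ/2)·⟨σ_z⟩.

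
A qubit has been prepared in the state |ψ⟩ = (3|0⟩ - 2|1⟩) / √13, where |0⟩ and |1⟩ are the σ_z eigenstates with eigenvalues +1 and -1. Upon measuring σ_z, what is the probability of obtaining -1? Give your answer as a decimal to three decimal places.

The -1 outcome corresponds to |1⟩. Its amplitude in |ψ⟩ is -2/√13.
P = |-2|² / 13 = 4/13.

0.308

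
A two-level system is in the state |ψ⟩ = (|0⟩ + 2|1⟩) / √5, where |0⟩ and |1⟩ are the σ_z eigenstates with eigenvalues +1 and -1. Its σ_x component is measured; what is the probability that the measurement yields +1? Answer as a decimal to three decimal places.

|+x⟩ = (|0⟩ + |1⟩)/√2, so ⟨+x|ψ⟩ = (3) / (√2·√5).
P = |3|² / 10 = 9/10.

0.900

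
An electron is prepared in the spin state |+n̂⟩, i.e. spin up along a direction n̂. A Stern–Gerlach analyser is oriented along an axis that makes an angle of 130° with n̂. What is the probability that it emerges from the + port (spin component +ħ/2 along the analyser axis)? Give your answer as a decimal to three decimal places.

0.179

For spin-½, the probability of finding spin-up along an axis at angle θ to the initial spin direction is cos²(θ/2); spin-down is sin²(θ/2).
θ = 130°, so P = cos²(65°) ≈ 0.179.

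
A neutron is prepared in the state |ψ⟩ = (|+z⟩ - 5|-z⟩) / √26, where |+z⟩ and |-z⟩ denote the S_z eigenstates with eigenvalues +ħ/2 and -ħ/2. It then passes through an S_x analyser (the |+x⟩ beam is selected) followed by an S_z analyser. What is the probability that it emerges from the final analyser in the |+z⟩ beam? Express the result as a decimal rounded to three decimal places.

0.154

First analyser (S_x): P(|+x⟩) = |⟨+x|ψ⟩|² = 16/52.
After stage 1 the state is |+x⟩; P(|+z⟩) = |⟨+z|+x⟩|² = 1/2.
Joint probability = 16/52 × 1/2 = 0.154.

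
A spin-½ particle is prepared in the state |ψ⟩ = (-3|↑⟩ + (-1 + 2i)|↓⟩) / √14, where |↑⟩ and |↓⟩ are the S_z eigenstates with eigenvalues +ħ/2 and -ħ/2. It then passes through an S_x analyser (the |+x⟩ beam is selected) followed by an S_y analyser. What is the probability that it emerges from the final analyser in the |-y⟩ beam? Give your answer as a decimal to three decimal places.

First analyser (S_x): P(|+x⟩) = |⟨+x|ψ⟩|² = 20/28.
After stage 1 the state is |+x⟩; P(|-y⟩) = |⟨-y|+x⟩|² = 1/2.
Joint probability = 20/28 × 1/2 = 0.357.

0.357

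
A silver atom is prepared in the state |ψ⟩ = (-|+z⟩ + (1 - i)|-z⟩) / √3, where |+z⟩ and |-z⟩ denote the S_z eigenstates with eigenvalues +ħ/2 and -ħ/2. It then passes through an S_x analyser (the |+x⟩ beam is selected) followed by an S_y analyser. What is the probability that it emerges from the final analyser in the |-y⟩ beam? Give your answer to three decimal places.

First analyser (S_x): P(|+x⟩) = |⟨+x|ψ⟩|² = 1/6.
After stage 1 the state is |+x⟩; P(|-y⟩) = |⟨-y|+x⟩|² = 1/2.
Joint probability = 1/6 × 1/2 = 0.083.

0.083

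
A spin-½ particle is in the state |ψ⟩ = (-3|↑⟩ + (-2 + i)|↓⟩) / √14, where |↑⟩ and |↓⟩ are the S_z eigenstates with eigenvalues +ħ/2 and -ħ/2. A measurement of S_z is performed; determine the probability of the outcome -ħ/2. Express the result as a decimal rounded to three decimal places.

The -ħ/2 outcome corresponds to |↓⟩. Its amplitude in |ψ⟩ is (-2 + i)/√14.
P = |-2 + i|² / 14 = 5/14.

0.357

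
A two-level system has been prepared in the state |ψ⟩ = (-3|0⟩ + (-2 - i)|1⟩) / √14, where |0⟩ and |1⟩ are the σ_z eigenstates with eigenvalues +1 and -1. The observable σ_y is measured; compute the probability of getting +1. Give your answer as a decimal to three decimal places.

0.714

|+y⟩ = (|0⟩ + i|1⟩)/√2, so ⟨+y|ψ⟩ = (-4 + 2i) / (√2·√14).
P = |-4 + 2i|² / 28 = 20/28.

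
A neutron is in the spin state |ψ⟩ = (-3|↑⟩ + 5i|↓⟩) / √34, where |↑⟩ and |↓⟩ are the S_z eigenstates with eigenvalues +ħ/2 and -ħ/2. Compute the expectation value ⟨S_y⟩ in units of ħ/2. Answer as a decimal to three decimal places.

-0.882

⟨σ_y⟩ = 2 Im(a* b)/(|a|²+|b|²) with a = -3, b = 5i.
a* b = -15i, so ⟨σ_y⟩ = -30/34.
⟨S_y⟩ = (ħ/2)·⟨σ_y⟩.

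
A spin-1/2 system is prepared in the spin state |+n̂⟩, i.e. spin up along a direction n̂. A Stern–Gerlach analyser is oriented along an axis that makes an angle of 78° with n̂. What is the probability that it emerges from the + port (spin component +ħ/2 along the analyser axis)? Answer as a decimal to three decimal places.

For spin-½, the probability of finding spin-up along an axis at angle θ to the initial spin direction is cos²(θ/2); spin-down is sin²(θ/2).
θ = 78°, so P = cos²(39°) ≈ 0.604.

0.604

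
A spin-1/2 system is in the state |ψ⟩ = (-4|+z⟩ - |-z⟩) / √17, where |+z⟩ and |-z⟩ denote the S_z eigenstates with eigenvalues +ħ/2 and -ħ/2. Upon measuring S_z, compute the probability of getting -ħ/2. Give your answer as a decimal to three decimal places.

The -ħ/2 outcome corresponds to |-z⟩. Its amplitude in |ψ⟩ is -1/√17.
P = |-1|² / 17 = 1/17.

0.059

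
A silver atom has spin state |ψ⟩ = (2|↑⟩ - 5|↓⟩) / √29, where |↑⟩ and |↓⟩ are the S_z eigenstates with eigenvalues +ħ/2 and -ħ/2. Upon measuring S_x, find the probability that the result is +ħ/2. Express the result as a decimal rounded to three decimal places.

0.155

|+x⟩ = (|↑⟩ + |↓⟩)/√2, so ⟨+x|ψ⟩ = (-3) / (√2·√29).
P = |-3|² / 58 = 9/58.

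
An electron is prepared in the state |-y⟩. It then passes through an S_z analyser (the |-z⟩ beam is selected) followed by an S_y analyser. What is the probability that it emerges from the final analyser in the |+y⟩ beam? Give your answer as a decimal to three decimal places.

0.250

First analyser (S_z): from |-y⟩, P(|-z⟩) = 1/2.
After stage 1 the state is |-z⟩; P(|+y⟩) = |⟨+y|-z⟩|² = 1/2.
Joint probability = 1/2 × 1/2 = 0.250.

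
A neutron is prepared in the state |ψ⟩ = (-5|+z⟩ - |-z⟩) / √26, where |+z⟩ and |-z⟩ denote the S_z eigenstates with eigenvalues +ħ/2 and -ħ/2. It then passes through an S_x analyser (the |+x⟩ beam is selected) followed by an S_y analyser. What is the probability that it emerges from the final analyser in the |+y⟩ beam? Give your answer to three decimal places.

0.346

First analyser (S_x): P(|+x⟩) = |⟨+x|ψ⟩|² = 36/52.
After stage 1 the state is |+x⟩; P(|+y⟩) = |⟨+y|+x⟩|² = 1/2.
Joint probability = 36/52 × 1/2 = 0.346.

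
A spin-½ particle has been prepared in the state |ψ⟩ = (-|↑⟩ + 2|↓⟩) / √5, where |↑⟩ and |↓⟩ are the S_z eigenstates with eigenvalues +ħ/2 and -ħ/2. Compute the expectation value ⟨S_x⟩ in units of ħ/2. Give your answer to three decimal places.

-0.800

⟨σ_x⟩ = 2 Re(a* b)/(|a|²+|b|²) with a = -1, b = 2.
a* b = -2, so ⟨σ_x⟩ = -4/5.
⟨S_x⟩ = (ħ/2)·⟨σ_x⟩.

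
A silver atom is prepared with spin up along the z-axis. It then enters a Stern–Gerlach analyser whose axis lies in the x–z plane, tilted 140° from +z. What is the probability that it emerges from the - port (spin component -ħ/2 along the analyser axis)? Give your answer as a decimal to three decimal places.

For spin-½, the probability of finding spin-up along an axis at angle θ to the initial spin direction is cos²(θ/2); spin-down is sin²(θ/2).
θ = 140°, so P = sin²(70°) ≈ 0.883.

0.883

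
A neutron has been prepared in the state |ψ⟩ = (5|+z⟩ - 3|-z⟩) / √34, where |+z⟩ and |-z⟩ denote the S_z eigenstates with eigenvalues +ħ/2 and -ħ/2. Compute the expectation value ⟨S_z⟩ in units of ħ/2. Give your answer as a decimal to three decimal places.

⟨σ_z⟩ = |a|² - |b|² divided by |a|²+|b|², with a, b the |+z⟩, |-z⟩ amplitudes.
= (25 - 9)/34 = 16/34.
⟨S_z⟩ = (ħ/2)·⟨σ_z⟩.

0.471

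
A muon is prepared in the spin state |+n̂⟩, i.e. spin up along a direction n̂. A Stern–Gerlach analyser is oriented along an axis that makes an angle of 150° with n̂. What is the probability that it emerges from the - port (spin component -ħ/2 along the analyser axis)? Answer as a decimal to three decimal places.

0.933

For spin-½, the probability of finding spin-up along an axis at angle θ to the initial spin direction is cos²(θ/2); spin-down is sin²(θ/2).
θ = 150°, so P = sin²(75°) ≈ 0.933.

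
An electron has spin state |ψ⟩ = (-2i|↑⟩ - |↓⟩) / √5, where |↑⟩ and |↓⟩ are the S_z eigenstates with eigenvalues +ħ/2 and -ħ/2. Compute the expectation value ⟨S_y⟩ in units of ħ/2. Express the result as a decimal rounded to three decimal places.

⟨σ_y⟩ = 2 Im(a* b)/(|a|²+|b|²) with a = -2i, b = -1.
a* b = -2i, so ⟨σ_y⟩ = -4/5.
⟨S_y⟩ = (ħ/2)·⟨σ_y⟩.

-0.800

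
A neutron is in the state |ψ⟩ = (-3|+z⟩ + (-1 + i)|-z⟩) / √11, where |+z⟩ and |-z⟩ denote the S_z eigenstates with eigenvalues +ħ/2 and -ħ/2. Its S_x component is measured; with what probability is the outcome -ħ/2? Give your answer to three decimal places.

|-x⟩ = (|+z⟩ - |-z⟩)/√2, so ⟨-x|ψ⟩ = (-2 - i) / (√2·√11).
P = |-2 - i|² / 22 = 5/22.

0.227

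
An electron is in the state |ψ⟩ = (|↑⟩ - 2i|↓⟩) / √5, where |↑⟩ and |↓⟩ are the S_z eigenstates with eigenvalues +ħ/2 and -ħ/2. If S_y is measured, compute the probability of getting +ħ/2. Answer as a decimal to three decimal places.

|+y⟩ = (|↑⟩ + i|↓⟩)/√2, so ⟨+y|ψ⟩ = (-1) / (√2·√5).
P = |-1|² / 10 = 1/10.

0.100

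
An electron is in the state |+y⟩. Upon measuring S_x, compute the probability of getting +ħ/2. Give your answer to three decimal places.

In the S_z basis, |+y⟩ = (|↑⟩ + i|↓⟩)/√2 and |+x⟩ = (|↑⟩ + |↓⟩)/√2.
|⟨+x|+y⟩|² = 1/2.

0.500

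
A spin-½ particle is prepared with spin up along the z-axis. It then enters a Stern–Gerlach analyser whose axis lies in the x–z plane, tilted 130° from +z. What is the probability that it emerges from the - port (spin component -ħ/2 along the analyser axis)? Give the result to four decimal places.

For spin-½, the probability of finding spin-up along an axis at angle θ to the initial spin direction is cos²(θ/2); spin-down is sin²(θ/2).
θ = 130°, so P = sin²(65°) ≈ 0.8214.

0.8214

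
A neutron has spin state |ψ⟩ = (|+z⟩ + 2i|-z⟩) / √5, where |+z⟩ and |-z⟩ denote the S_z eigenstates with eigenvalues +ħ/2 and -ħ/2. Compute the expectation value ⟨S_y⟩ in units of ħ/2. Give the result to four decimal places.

0.8000

⟨σ_y⟩ = 2 Im(a* b)/(|a|²+|b|²) with a = 1, b = 2i.
a* b = 2i, so ⟨σ_y⟩ = 4/5.
⟨S_y⟩ = (ħ/2)·⟨σ_y⟩.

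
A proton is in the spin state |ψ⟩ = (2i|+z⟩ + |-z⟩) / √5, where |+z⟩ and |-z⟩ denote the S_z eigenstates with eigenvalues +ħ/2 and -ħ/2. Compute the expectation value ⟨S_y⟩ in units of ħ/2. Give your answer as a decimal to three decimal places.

-0.800

⟨σ_y⟩ = 2 Im(a* b)/(|a|²+|b|²) with a = 2i, b = 1.
a* b = -2i, so ⟨σ_y⟩ = -4/5.
⟨S_y⟩ = (ħ/2)·⟨σ_y⟩.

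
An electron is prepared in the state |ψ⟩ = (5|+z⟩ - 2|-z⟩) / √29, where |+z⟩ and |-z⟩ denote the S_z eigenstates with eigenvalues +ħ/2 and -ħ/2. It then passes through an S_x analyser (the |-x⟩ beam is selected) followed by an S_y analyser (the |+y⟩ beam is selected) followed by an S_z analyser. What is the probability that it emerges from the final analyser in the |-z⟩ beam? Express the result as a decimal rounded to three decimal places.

0.211

First analyser (S_x): P(|-x⟩) = |⟨-x|ψ⟩|² = 49/58.
After stage 1 the state is |-x⟩; P(|+y⟩) = |⟨+y|-x⟩|² = 1/2.
After stage 2 the state is |+y⟩; P(|-z⟩) = |⟨-z|+y⟩|² = 1/2.
Joint probability = 49/58 × 1/2 × 1/2 = 0.211.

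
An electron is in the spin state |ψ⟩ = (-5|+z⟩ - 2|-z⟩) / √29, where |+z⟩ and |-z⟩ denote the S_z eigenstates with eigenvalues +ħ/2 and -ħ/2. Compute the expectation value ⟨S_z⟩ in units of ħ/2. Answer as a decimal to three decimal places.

0.724

⟨σ_z⟩ = |a|² - |b|² divided by |a|²+|b|², with a, b the |+z⟩, |-z⟩ amplitudes.
= (25 - 4)/29 = 21/29.
⟨S_z⟩ = (ħ/2)·⟨σ_z⟩.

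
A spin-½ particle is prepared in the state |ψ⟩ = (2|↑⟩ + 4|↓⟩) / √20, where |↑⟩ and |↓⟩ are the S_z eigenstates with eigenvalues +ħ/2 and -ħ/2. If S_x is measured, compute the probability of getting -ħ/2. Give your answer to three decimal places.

|-x⟩ = (|↑⟩ - |↓⟩)/√2, so ⟨-x|ψ⟩ = (-2) / (√2·√20).
P = |-2|² / 40 = 4/40.

0.100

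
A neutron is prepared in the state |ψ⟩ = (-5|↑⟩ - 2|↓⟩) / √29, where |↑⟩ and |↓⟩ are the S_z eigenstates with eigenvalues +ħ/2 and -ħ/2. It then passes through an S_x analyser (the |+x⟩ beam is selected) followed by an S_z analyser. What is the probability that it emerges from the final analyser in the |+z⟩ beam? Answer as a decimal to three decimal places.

First analyser (S_x): P(|+x⟩) = |⟨+x|ψ⟩|² = 49/58.
After stage 1 the state is |+x⟩; P(|+z⟩) = |⟨+z|+x⟩|² = 1/2.
Joint probability = 49/58 × 1/2 = 0.422.

0.422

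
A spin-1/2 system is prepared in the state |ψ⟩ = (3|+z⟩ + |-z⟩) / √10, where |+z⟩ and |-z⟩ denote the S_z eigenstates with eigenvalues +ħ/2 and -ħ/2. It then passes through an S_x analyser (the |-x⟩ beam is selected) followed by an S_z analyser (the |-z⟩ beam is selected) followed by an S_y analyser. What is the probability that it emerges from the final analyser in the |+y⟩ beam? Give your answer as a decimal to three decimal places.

First analyser (S_x): P(|-x⟩) = |⟨-x|ψ⟩|² = 4/20.
After stage 1 the state is |-x⟩; P(|-z⟩) = |⟨-z|-x⟩|² = 1/2.
After stage 2 the state is |-z⟩; P(|+y⟩) = |⟨+y|-z⟩|² = 1/2.
Joint probability = 4/20 × 1/2 × 1/2 = 0.050.

0.050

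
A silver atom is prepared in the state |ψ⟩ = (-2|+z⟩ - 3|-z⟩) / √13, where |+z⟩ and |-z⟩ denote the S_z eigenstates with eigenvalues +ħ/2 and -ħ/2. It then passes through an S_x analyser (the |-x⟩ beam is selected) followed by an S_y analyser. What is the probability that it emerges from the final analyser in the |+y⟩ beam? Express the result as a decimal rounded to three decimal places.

0.019

First analyser (S_x): P(|-x⟩) = |⟨-x|ψ⟩|² = 1/26.
After stage 1 the state is |-x⟩; P(|+y⟩) = |⟨+y|-x⟩|² = 1/2.
Joint probability = 1/26 × 1/2 = 0.019.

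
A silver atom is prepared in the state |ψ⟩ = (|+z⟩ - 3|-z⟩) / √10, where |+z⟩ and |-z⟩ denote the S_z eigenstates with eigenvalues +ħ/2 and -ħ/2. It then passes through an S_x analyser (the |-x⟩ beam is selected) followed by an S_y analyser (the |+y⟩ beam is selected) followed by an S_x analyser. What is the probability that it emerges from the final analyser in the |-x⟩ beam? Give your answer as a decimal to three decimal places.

First analyser (S_x): P(|-x⟩) = |⟨-x|ψ⟩|² = 16/20.
After stage 1 the state is |-x⟩; P(|+y⟩) = |⟨+y|-x⟩|² = 1/2.
After stage 2 the state is |+y⟩; P(|-x⟩) = |⟨-x|+y⟩|² = 1/2.
Joint probability = 16/20 × 1/2 × 1/2 = 0.200.

0.200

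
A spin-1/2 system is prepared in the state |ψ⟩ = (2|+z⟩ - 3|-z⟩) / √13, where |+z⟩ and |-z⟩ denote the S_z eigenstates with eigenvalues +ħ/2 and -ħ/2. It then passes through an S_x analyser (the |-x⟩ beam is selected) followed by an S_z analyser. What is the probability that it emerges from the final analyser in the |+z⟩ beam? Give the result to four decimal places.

First analyser (S_x): P(|-x⟩) = |⟨-x|ψ⟩|² = 25/26.
After stage 1 the state is |-x⟩; P(|+z⟩) = |⟨+z|-x⟩|² = 1/2.
Joint probability = 25/26 × 1/2 = 0.4808.

0.4808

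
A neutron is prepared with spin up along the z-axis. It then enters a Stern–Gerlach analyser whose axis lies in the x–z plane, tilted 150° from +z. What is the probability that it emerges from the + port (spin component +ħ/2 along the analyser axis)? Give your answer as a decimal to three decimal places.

0.067

For spin-½, the probability of finding spin-up along an axis at angle θ to the initial spin direction is cos²(θ/2); spin-down is sin²(θ/2).
θ = 150°, so P = cos²(75°) ≈ 0.067.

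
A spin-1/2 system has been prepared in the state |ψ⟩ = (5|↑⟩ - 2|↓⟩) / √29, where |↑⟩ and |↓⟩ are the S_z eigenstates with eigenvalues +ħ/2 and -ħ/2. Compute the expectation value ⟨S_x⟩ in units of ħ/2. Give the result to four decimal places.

⟨σ_x⟩ = 2 Re(a* b)/(|a|²+|b|²) with a = 5, b = -2.
a* b = -10, so ⟨σ_x⟩ = -20/29.
⟨S_x⟩ = (ħ/2)·⟨σ_x⟩.

-0.6897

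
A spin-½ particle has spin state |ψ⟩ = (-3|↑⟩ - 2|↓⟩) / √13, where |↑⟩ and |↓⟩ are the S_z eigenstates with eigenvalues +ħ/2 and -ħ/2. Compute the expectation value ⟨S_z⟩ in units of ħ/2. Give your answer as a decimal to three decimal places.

⟨σ_z⟩ = |a|² - |b|² divided by |a|²+|b|², with a, b the |↑⟩, |↓⟩ amplitudes.
= (9 - 4)/13 = 5/13.
⟨S_z⟩ = (ħ/2)·⟨σ_z⟩.

0.385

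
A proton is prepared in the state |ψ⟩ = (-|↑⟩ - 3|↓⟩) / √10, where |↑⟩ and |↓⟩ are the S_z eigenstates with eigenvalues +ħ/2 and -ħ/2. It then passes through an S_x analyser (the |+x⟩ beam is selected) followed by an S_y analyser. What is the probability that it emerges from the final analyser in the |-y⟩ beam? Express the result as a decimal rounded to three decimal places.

First analyser (S_x): P(|+x⟩) = |⟨+x|ψ⟩|² = 16/20.
After stage 1 the state is |+x⟩; P(|-y⟩) = |⟨-y|+x⟩|² = 1/2.
Joint probability = 16/20 × 1/2 = 0.400.

0.400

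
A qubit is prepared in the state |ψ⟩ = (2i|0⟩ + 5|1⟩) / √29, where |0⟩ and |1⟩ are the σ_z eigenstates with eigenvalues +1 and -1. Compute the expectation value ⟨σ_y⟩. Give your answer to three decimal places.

-0.690

⟨σ_y⟩ = 2 Im(a* b)/(|a|²+|b|²) with a = 2i, b = 5.
a* b = -10i, so ⟨σ_y⟩ = -20/29.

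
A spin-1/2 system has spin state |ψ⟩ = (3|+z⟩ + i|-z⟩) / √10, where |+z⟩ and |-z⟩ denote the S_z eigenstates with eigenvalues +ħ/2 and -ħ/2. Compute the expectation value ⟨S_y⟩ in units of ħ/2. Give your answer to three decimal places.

0.600

⟨σ_y⟩ = 2 Im(a* b)/(|a|²+|b|²) with a = 3, b = i.
a* b = 3i, so ⟨σ_y⟩ = 6/10.
⟨S_y⟩ = (ħ/2)·⟨σ_y⟩.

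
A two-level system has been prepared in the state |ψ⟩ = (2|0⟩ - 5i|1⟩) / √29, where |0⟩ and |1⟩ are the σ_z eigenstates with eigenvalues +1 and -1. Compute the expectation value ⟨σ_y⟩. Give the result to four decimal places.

⟨σ_y⟩ = 2 Im(a* b)/(|a|²+|b|²) with a = 2, b = -5i.
a* b = -10i, so ⟨σ_y⟩ = -20/29.

-0.6897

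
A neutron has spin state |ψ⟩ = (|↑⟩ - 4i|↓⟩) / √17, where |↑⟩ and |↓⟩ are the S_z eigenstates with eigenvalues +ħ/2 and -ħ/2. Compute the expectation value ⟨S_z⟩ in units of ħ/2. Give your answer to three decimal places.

⟨σ_z⟩ = |a|² - |b|² divided by |a|²+|b|², with a, b the |↑⟩, |↓⟩ amplitudes.
= (1 - 16)/17 = -15/17.
⟨S_z⟩ = (ħ/2)·⟨σ_z⟩.

-0.882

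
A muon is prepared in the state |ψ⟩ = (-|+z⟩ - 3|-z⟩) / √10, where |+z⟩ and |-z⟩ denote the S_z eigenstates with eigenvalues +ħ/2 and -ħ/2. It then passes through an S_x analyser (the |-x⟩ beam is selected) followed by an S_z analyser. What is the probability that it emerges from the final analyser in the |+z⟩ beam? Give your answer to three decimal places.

First analyser (S_x): P(|-x⟩) = |⟨-x|ψ⟩|² = 4/20.
After stage 1 the state is |-x⟩; P(|+z⟩) = |⟨+z|-x⟩|² = 1/2.
Joint probability = 4/20 × 1/2 = 0.100.

0.100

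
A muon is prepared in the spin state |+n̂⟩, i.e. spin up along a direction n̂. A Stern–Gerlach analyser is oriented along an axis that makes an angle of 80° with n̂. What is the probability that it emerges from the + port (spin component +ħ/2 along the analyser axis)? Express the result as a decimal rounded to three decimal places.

0.587

For spin-½, the probability of finding spin-up along an axis at angle θ to the initial spin direction is cos²(θ/2); spin-down is sin²(θ/2).
θ = 80°, so P = cos²(40°) ≈ 0.587.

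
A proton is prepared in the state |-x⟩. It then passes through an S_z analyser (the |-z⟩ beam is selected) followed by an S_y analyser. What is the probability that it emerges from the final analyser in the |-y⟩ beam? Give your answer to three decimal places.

0.250

First analyser (S_z): from |-x⟩, P(|-z⟩) = 1/2.
After stage 1 the state is |-z⟩; P(|-y⟩) = |⟨-y|-z⟩|² = 1/2.
Joint probability = 1/2 × 1/2 = 0.250.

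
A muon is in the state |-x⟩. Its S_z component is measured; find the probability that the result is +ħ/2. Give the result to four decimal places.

0.5000

In the S_z basis, |-x⟩ = (|↑⟩ - |↓⟩)/√2 and |+z⟩ = |↑⟩.
|⟨+z|-x⟩|² = 1/2.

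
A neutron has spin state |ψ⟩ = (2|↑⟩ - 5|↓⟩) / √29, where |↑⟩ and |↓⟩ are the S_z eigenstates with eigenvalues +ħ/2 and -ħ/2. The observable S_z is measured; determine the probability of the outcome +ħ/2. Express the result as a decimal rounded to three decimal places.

0.138

The +ħ/2 outcome corresponds to |↑⟩. Its amplitude in |ψ⟩ is 2/√29.
P = |2|² / 29 = 4/29.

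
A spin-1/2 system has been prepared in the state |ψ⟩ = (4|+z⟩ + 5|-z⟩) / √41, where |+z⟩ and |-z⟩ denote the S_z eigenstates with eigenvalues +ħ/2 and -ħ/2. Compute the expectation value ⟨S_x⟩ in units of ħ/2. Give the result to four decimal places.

0.9756

⟨σ_x⟩ = 2 Re(a* b)/(|a|²+|b|²) with a = 4, b = 5.
a* b = 20, so ⟨σ_x⟩ = 40/41.
⟨S_x⟩ = (ħ/2)·⟨σ_x⟩.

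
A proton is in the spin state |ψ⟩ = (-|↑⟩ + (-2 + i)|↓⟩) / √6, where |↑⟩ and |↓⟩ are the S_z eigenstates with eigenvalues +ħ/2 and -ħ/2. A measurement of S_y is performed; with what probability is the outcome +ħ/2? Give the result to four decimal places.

0.3333

|+y⟩ = (|↑⟩ + i|↓⟩)/√2, so ⟨+y|ψ⟩ = (2i) / (√2·√6).
P = |2i|² / 12 = 4/12.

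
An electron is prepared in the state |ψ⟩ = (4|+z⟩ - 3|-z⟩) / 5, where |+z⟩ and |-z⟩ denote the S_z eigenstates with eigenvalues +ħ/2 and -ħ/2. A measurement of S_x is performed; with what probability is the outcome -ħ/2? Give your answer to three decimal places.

|-x⟩ = (|+z⟩ - |-z⟩)/√2, so ⟨-x|ψ⟩ = (7) / (√2·5).
P = |7|² / 50 = 49/50.

0.980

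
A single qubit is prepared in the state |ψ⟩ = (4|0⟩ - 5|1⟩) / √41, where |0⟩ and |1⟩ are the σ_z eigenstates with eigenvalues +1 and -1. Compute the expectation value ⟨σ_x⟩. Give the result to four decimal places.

⟨σ_x⟩ = 2 Re(a* b)/(|a|²+|b|²) with a = 4, b = -5.
a* b = -20, so ⟨σ_x⟩ = -40/41.

-0.9756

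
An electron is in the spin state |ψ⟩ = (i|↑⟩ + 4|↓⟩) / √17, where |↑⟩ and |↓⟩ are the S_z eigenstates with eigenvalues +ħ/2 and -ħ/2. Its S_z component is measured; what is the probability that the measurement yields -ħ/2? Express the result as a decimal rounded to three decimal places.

0.941

The -ħ/2 outcome corresponds to |↓⟩. Its amplitude in |ψ⟩ is 4/√17.
P = |4|² / 17 = 16/17.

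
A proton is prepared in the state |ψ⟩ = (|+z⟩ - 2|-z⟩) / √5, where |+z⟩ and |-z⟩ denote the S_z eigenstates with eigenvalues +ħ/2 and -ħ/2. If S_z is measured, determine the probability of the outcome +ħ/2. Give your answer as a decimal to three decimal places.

0.200

The +ħ/2 outcome corresponds to |+z⟩. Its amplitude in |ψ⟩ is 1/√5.
P = |1|² / 5 = 1/5.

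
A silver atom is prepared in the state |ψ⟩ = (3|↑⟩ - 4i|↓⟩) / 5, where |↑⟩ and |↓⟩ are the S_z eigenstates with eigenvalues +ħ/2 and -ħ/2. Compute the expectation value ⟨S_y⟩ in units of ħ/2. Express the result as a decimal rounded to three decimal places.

⟨σ_y⟩ = 2 Im(a* b)/(|a|²+|b|²) with a = 3, b = -4i.
a* b = -12i, so ⟨σ_y⟩ = -24/25.
⟨S_y⟩ = (ħ/2)·⟨σ_y⟩.

-0.960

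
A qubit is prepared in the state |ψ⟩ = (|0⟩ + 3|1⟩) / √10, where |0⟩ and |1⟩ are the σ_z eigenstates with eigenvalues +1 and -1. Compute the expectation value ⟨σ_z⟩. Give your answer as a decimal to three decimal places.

-0.800

⟨σ_z⟩ = |a|² - |b|² divided by |a|²+|b|², with a, b the |0⟩, |1⟩ amplitudes.
= (1 - 9)/10 = -8/10.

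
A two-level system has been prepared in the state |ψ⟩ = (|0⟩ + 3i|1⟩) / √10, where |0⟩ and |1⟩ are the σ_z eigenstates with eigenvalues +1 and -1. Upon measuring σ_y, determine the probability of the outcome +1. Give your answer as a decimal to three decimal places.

|+y⟩ = (|0⟩ + i|1⟩)/√2, so ⟨+y|ψ⟩ = (4) / (√2·√10).
P = |4|² / 20 = 16/20.

0.800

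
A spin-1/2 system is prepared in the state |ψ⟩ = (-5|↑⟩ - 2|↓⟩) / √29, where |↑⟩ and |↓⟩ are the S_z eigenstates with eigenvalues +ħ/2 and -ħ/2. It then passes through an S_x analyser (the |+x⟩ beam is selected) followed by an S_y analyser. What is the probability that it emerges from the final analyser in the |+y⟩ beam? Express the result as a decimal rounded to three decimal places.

First analyser (S_x): P(|+x⟩) = |⟨+x|ψ⟩|² = 49/58.
After stage 1 the state is |+x⟩; P(|+y⟩) = |⟨+y|+x⟩|² = 1/2.
Joint probability = 49/58 × 1/2 = 0.422.

0.422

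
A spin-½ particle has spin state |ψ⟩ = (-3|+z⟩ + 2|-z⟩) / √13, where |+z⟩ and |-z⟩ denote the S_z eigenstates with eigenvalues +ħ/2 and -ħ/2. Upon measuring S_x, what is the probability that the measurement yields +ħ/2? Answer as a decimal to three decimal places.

|+x⟩ = (|+z⟩ + |-z⟩)/√2, so ⟨+x|ψ⟩ = (-1) / (√2·√13).
P = |-1|² / 26 = 1/26.

0.038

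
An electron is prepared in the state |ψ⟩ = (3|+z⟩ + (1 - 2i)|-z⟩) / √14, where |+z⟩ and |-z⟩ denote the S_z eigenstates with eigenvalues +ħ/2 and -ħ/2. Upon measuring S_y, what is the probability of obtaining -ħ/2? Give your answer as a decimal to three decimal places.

0.929

|-y⟩ = (|+z⟩ - i|-z⟩)/√2, so ⟨-y|ψ⟩ = (5 + i) / (√2·√14).
P = |5 + i|² / 28 = 26/28.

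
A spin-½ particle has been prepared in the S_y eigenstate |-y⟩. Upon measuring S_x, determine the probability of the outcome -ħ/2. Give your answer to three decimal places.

In the S_z basis, |-y⟩ = (|+z⟩ - i|-z⟩)/√2 and |-x⟩ = (|+z⟩ - |-z⟩)/√2.
|⟨-x|-y⟩|² = 1/2.

0.500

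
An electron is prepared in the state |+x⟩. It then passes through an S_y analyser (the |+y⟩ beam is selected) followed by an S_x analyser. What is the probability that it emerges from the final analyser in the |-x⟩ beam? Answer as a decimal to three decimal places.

First analyser (S_y): from |+x⟩, P(|+y⟩) = 1/2.
After stage 1 the state is |+y⟩; P(|-x⟩) = |⟨-x|+y⟩|² = 1/2.
Joint probability = 1/2 × 1/2 = 0.250.

0.250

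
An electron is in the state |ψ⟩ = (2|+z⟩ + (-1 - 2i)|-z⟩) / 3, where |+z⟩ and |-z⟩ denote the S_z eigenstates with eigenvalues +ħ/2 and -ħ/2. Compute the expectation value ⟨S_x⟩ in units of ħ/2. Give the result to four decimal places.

-0.4444

⟨σ_x⟩ = 2 Re(a* b)/(|a|²+|b|²) with a = 2, b = (-1 - 2i).
a* b = (-2 - 4i), so ⟨σ_x⟩ = -4/9.
⟨S_x⟩ = (ħ/2)·⟨σ_x⟩.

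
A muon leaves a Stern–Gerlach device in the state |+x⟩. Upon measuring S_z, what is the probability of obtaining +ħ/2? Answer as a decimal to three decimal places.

0.500

In the S_z basis, |+x⟩ = (|↑⟩ + |↓⟩)/√2 and |+z⟩ = |↑⟩.
|⟨+z|+x⟩|² = 1/2.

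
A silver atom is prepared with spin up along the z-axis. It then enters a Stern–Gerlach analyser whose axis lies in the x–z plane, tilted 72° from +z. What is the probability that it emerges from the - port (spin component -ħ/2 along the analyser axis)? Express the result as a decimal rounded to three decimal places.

For spin-½, the probability of finding spin-up along an axis at angle θ to the initial spin direction is cos²(θ/2); spin-down is sin²(θ/2).
θ = 72°, so P = sin²(36°) ≈ 0.345.

0.345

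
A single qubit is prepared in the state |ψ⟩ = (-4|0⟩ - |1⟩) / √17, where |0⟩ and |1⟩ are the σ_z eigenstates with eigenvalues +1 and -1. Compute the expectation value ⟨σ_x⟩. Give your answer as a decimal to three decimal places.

⟨σ_x⟩ = 2 Re(a* b)/(|a|²+|b|²) with a = -4, b = -1.
a* b = 4, so ⟨σ_x⟩ = 8/17.

0.471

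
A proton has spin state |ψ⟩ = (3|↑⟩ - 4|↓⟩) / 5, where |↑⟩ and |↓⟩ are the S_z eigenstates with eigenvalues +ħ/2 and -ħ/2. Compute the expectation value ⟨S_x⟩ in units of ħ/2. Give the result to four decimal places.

⟨σ_x⟩ = 2 Re(a* b)/(|a|²+|b|²) with a = 3, b = -4.
a* b = -12, so ⟨σ_x⟩ = -24/25.
⟨S_x⟩ = (ħ/2)·⟨σ_x⟩.

-0.9600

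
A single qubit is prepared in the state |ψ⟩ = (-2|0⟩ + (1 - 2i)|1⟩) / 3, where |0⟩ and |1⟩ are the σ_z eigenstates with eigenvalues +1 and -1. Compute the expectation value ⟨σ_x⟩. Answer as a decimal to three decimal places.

⟨σ_x⟩ = 2 Re(a* b)/(|a|²+|b|²) with a = -2, b = (1 - 2i).
a* b = (-2 + 4i), so ⟨σ_x⟩ = -4/9.

-0.444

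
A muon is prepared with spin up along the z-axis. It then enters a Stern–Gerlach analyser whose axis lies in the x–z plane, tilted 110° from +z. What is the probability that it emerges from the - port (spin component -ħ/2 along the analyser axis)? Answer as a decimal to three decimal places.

For spin-½, the probability of finding spin-up along an axis at angle θ to the initial spin direction is cos²(θ/2); spin-down is sin²(θ/2).
θ = 110°, so P = sin²(55°) ≈ 0.671.

0.671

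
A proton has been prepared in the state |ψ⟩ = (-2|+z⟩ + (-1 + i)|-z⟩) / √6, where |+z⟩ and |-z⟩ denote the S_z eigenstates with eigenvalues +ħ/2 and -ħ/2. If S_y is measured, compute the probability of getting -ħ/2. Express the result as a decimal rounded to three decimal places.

0.833

|-y⟩ = (|+z⟩ - i|-z⟩)/√2, so ⟨-y|ψ⟩ = (-3 - i) / (√2·√6).
P = |-3 - i|² / 12 = 10/12.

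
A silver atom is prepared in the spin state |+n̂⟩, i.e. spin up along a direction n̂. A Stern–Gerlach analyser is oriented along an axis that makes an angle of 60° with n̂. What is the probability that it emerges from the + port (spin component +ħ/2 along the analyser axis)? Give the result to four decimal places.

For spin-½, the probability of finding spin-up along an axis at angle θ to the initial spin direction is cos²(θ/2); spin-down is sin²(θ/2).
θ = 60°, so P = cos²(30°) ≈ 0.7500.

0.7500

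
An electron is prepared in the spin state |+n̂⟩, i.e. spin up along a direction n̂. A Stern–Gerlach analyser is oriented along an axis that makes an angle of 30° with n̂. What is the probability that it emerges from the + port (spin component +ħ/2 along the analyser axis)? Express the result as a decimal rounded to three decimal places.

0.933

For spin-½, the probability of finding spin-up along an axis at angle θ to the initial spin direction is cos²(θ/2); spin-down is sin²(θ/2).
θ = 30°, so P = cos²(15°) ≈ 0.933.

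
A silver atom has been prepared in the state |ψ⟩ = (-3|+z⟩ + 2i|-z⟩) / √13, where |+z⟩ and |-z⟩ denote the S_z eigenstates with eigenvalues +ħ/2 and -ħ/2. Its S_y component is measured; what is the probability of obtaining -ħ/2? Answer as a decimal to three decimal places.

0.962

|-y⟩ = (|+z⟩ - i|-z⟩)/√2, so ⟨-y|ψ⟩ = (-5) / (√2·√13).
P = |-5|² / 26 = 25/26.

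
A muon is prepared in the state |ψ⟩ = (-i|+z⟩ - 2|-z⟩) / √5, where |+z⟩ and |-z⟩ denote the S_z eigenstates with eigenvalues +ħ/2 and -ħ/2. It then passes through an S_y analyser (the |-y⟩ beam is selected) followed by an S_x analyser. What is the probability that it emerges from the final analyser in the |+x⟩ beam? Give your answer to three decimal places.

0.450

First analyser (S_y): P(|-y⟩) = |⟨-y|ψ⟩|² = 9/10.
After stage 1 the state is |-y⟩; P(|+x⟩) = |⟨+x|-y⟩|² = 1/2.
Joint probability = 9/10 × 1/2 = 0.450.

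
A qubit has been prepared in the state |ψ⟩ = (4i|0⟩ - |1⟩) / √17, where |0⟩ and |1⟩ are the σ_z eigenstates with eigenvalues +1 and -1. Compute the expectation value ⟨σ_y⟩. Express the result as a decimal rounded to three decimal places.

⟨σ_y⟩ = 2 Im(a* b)/(|a|²+|b|²) with a = 4i, b = -1.
a* b = 4i, so ⟨σ_y⟩ = 8/17.

0.471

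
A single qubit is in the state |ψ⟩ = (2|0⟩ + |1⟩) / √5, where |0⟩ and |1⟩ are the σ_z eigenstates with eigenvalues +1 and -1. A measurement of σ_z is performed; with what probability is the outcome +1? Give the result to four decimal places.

0.8000

The +1 outcome corresponds to |0⟩. Its amplitude in |ψ⟩ is 2/√5.
P = |2|² / 5 = 4/5.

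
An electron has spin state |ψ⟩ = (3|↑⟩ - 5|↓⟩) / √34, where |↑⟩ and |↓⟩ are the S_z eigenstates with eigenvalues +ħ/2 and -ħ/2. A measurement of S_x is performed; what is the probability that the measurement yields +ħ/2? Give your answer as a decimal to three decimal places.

0.059

|+x⟩ = (|↑⟩ + |↓⟩)/√2, so ⟨+x|ψ⟩ = (-2) / (√2·√34).
P = |-2|² / 68 = 4/68.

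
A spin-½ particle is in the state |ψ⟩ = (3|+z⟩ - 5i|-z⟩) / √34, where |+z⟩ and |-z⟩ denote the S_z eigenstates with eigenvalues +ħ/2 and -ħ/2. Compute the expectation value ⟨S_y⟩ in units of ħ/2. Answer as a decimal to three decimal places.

⟨σ_y⟩ = 2 Im(a* b)/(|a|²+|b|²) with a = 3, b = -5i.
a* b = -15i, so ⟨σ_y⟩ = -30/34.
⟨S_y⟩ = (ħ/2)·⟨σ_y⟩.

-0.882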